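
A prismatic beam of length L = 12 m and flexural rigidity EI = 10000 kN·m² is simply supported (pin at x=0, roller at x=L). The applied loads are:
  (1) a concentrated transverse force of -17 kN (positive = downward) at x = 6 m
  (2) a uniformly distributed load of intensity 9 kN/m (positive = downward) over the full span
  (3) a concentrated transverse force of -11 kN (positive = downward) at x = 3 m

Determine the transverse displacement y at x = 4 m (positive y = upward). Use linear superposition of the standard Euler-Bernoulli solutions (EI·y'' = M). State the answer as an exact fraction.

Load 1 — point force P=-17 kN at a=6 m (b=L-a=6):
  y_1 = -Pbx(L²-b²-x²)/(6LEI)  [x≤a] = -(-17)·6·4·(12²-6²-4²)/(6·12·10000) = 391/7500 m
Load 2 — uniform load w=9 kN/m over full span:
  y_2 = -wx(L³-2Lx²+x³)/(24EI) = -9·4·(12³-2·12·4²+4³)/(24·10000) = -132/625 m
Load 3 — point force P=-11 kN at a=3 m (b=L-a=9):
  y_3 = -Pa(L-x)(2Lx-a²-x²)/(6LEI)  [x>a] = -(-11)·3·(12-4)·(2·12·4-3²-4²)/(6·12·10000) = 781/30000 m
Superposition: y = Σ y_i = -3991/30000 m ≈ -0.133033 m

y(4) = -3991/30000 m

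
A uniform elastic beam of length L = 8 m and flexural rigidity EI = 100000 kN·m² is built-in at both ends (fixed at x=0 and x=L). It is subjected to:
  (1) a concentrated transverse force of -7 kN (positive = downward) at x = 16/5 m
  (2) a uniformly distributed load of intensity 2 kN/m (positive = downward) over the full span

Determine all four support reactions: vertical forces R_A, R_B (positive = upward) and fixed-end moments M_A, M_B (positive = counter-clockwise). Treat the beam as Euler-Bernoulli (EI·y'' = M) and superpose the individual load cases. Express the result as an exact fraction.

Load 1 — point force P=-7 kN at a=16/5 m (b=L-a=24/5):
  R_A = Pb²(3a+b)/L³ = (-7)·(24/5)²·(3·(16/5)+(24/5))/8³ = -567/125 kN
  M_A = Pab²/L² = (-7)·(16/5)·(24/5)²/8² = -1008/125 kN·m
  R_B = Pa²(a+3b)/L³ = (-7)·(16/5)²·((16/5)+3·(24/5))/8³ = -308/125 kN
  M_B = -Pa²b/L² = -(-7)·(16/5)²·(24/5)/8² = 672/125 kN·m
Load 2 — uniform load w=2 kN/m over full span:
  R_A = wL/2 = 2·8/2 = 8 kN
  M_A = wL²/12 = 2·8²/12 = 32/3 kN·m
  R_B = wL/2 = 2·8/2 = 8 kN
  M_B = -wL²/12 = -2·8²/12 = -32/3 kN·m
Superposition: R_A = 433/125 kN, M_A = 976/375 kN·m, R_B = 692/125 kN, M_B = -1984/375 kN·m

R_A = 433/125 kN, M_A = 976/375 kN·m, R_B = 692/125 kN, M_B = -1984/375 kN·m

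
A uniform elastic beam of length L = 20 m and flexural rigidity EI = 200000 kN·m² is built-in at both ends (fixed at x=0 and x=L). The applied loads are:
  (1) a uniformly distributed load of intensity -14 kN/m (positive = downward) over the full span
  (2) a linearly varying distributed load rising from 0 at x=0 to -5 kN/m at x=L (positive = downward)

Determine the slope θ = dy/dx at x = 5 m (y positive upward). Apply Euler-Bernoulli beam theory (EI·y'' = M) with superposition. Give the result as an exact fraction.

Load 1 — uniform load w=-14 kN/m over full span:
  θ_1 = -wx(L-x)(L-2x)/(12EI) = -(-14)·5·(20-5)·(20-2·5)/(12·200000) = 7/1600 rad
Load 2 — triangular load w₀=-5 kN/m (0→w₀ over full span):
  θ_2 = -w₀(2x(L-x)(L-2x)(x+2L)+x²(L-x)²)/(120LEI) = -(-5)·(2·5·(20-5)·(20-2·5)·(5+2·20)+5²·(20-5)²)/(120·20·200000) = 39/51200 rad
Superposition: θ = Σ θ_i = 263/51200 rad ≈ 0.005137 rad

θ(5) = 263/51200 rad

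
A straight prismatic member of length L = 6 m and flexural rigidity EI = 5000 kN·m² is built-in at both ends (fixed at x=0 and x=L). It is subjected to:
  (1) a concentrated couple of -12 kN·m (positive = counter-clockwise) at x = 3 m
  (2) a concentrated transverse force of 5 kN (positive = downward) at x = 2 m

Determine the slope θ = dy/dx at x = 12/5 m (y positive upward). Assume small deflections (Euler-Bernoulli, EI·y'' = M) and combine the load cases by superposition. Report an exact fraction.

θ(12/5) = -23/62500 rad

Load 1 — applied couple M₀=-12 kN·m at a=3 m (b=L-a=3):
  θ_1 = (R_Ax²/2 - M_Ax)/EI  [x≤a] with R_A=-3, M_A=-3 = ((-3)·(12/5)²/2 - (-3)·(12/5))/5000 = -9/31250 rad
Load 2 — point force P=5 kN at a=2 m (b=L-a=4):
  θ_2 = Pa²(L-x)(2bL-(3b+a)(L-x))/(2L³EI)  [x>a] = 5·2²·(6-(12/5))·(2·4·6-(3·4+2)·(6-(12/5)))/(2·6³·5000) = -1/12500 rad
Superposition: θ = Σ θ_i = -23/62500 rad ≈ -0.000368 rad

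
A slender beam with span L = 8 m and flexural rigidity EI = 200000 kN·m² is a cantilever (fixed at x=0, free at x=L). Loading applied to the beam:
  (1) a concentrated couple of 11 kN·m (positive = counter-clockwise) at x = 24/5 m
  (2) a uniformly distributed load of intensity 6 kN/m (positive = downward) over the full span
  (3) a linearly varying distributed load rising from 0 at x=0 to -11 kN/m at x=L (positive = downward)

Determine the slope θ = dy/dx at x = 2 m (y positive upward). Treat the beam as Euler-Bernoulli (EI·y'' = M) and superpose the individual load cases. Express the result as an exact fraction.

θ(2) = 433/800000 rad

Load 1 — applied couple M₀=11 kN·m at a=24/5 m (b=L-a=16/5):
  θ_1 = M₀x/EI  [x≤a] = 11·2/200000 = 11/100000 rad
Load 2 — uniform load w=6 kN/m over full span:
  θ_2 = -wx(x²-3Lx+3L²)/(6EI) = -6·2·(2²-3·8·2+3·8²)/(6·200000) = -37/25000 rad
Load 3 — triangular load w₀=-11 kN/m (0→w₀ over full span):
  θ_3 = (w₀Lx²/4-w₀L²x/3-w₀x⁴/(24L))/EI = ((-11)·8·2²/4-(-11)·8²·2/3-(-11)·2⁴/(24·8))/200000 = 1529/800000 rad
Superposition: θ = Σ θ_i = 433/800000 rad ≈ 0.000541 rad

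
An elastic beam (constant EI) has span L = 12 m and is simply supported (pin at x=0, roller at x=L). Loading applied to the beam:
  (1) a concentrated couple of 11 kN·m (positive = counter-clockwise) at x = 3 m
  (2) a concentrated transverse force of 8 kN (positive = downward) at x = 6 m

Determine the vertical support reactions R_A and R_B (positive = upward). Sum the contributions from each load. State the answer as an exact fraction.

R_A = 59/12 kN, R_B = 37/12 kN

Load 1 — applied couple M₀=11 kN·m at a=3 m (b=L-a=9):
  R_A = M₀/L = 11/12 kN
  R_B = -M₀/L = -11/12 kN
Load 2 — point force P=8 kN at a=6 m (b=L-a=6):
  R_A = Pb/L = 8·6/12 = 4 kN
  R_B = Pa/L = 8·6/12 = 4 kN
Superposition: R_A = 59/12 kN, R_B = 37/12 kN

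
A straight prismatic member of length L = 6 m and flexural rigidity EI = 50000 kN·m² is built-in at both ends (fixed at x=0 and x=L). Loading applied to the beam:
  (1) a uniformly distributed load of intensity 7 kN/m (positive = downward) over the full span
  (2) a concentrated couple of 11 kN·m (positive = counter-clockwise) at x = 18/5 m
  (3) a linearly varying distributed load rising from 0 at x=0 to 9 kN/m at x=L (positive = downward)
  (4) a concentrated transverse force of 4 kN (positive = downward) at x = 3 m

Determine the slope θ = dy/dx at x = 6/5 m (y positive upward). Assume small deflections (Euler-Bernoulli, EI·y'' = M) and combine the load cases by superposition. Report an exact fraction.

Load 1 — uniform load w=7 kN/m over full span:
  θ_1 = -wx(L-x)(L-2x)/(12EI) = -7·(6/5)·(6-(6/5))·(6-2·(6/5))/(12·50000) = -189/781250 rad
Load 2 — applied couple M₀=11 kN·m at a=18/5 m (b=L-a=12/5):
  θ_2 = (R_Ax²/2 - M_Ax)/EI  [x≤a] with R_A=66/25, M_A=88/25 = ((66/25)·(6/5)²/2 - (88/25)·(6/5))/50000 = -363/7812500 rad
Load 3 — triangular load w₀=9 kN/m (0→w₀ over full span):
  θ_3 = -w₀(2x(L-x)(L-2x)(x+2L)+x²(L-x)²)/(120LEI) = -9·(2·(6/5)·(6-(6/5))·(6-2·(6/5))·((6/5)+2·6)+(6/5)²·(6-(6/5))²)/(120·6·50000) = -567/3906250 rad
Load 4 — point force P=4 kN at a=3 m (b=L-a=3):
  θ_4 = -Pb²x(2aL-(3a+b)x)/(2L³EI)  [x≤a] = -4·3²·(6/5)·(2·3·6-(3·3+3)·(6/5))/(2·6³·50000) = -27/625000 rad
Superposition: θ = Σ θ_i = -7449/15625000 rad ≈ -0.000477 rad

θ(6/5) = -7449/15625000 rad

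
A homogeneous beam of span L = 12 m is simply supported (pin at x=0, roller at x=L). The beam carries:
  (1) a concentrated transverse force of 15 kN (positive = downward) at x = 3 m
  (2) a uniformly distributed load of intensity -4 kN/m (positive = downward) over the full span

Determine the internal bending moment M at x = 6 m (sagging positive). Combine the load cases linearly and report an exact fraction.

Load 1 — point force P=15 kN at a=3 m (b=L-a=9):
  M_1 = Pa(L-x)/L  [x>a] = 15·3·(12-6)/12 = 45/2 kN·m
Load 2 — uniform load w=-4 kN/m over full span:
  M_2 = wx(L-x)/2 = (-4)·6·(12-6)/2 = -72 kN·m
Superposition: M = Σ M_i = -99/2 kN·m ≈ -49.500000 kN·m

M(6) = -99/2 kN·m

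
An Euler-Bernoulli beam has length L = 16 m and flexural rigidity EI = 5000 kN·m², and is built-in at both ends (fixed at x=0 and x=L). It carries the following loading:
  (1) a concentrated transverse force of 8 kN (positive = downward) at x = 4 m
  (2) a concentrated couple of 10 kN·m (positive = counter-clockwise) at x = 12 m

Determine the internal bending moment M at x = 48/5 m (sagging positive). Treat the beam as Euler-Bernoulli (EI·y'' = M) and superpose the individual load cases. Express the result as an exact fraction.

Load 1 — point force P=8 kN at a=4 m (b=L-a=12):
  M_1 = Pa²(a+3b)(L-x)/L³ - Pa²b/L²  [x>a] = 8·4²·(4+3·12)·(16-(48/5))/16³ - 8·4²·12/16² = 2 kN·m
Load 2 — applied couple M₀=10 kN·m at a=12 m (b=L-a=4):
  M_2 = R_Ax - M_A  [x≤a] with R_A=45/64, M_A=25/8 = (45/64)·(48/5) - (25/8) = 29/8 kN·m
Superposition: M = Σ M_i = 45/8 kN·m ≈ 5.625000 kN·m

M(48/5) = 45/8 kN·m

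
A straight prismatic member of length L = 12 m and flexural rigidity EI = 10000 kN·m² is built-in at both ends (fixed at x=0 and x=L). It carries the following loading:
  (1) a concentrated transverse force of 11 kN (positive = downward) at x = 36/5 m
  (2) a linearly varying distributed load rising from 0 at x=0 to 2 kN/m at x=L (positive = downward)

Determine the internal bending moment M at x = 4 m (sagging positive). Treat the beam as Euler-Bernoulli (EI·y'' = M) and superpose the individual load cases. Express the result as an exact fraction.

M(4) = 6568/1125 kN·m

Load 1 — point force P=11 kN at a=36/5 m (b=L-a=24/5):
  M_1 = Pb²(3a+b)x/L³ - Pab²/L²  [x≤a] = 11·(24/5)²·(3·(36/5)+(24/5))·4/12³ - 11·(36/5)·(24/5)²/12² = 352/125 kN·m
Load 2 — triangular load w₀=2 kN/m (0→w₀ over full span):
  M_2 = 3w₀Lx/20 - w₀L²/30 - w₀x³/(6L) = 3·2·12·4/20 - 2·12²/30 - 2·4³/(6·12) = 136/45 kN·m
Superposition: M = Σ M_i = 6568/1125 kN·m ≈ 5.838222 kN·m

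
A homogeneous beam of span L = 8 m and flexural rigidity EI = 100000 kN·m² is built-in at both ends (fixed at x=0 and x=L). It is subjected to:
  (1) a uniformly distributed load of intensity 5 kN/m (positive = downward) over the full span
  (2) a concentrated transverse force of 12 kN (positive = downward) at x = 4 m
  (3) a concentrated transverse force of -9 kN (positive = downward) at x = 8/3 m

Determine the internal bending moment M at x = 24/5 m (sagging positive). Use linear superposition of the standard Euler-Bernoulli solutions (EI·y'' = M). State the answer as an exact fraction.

Load 1 — uniform load w=5 kN/m over full span:
  M_1 = wLx/2 - wL²/12 - wx²/2 = 5·8·(24/5)/2 - 5·8²/12 - 5·(24/5)²/2 = 176/15 kN·m
Load 2 — point force P=12 kN at a=4 m (b=L-a=4):
  M_2 = Pa²(a+3b)(L-x)/L³ - Pa²b/L²  [x>a] = 12·4²·(4+3·4)·(8-(24/5))/8³ - 12·4²·4/8² = 36/5 kN·m
Load 3 — point force P=-9 kN at a=8/3 m (b=L-a=16/3):
  M_3 = Pa²(a+3b)(L-x)/L³ - Pa²b/L²  [x>a] = (-9)·(8/3)²·((8/3)+3·(16/3))·(8-(24/5))/8³ - (-9)·(8/3)²·(16/3)/8² = -32/15 kN·m
Superposition: M = Σ M_i = 84/5 kN·m ≈ 16.800000 kN·m

M(24/5) = 84/5 kN·m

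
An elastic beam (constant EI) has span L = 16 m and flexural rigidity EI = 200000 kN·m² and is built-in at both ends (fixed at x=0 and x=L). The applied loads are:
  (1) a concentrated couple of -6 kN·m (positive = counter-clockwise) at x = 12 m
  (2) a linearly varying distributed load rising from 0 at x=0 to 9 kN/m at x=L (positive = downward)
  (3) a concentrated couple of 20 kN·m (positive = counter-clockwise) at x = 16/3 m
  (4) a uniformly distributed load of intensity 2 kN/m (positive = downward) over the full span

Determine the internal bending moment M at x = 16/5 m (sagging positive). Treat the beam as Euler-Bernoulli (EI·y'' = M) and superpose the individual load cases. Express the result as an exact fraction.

Load 1 — applied couple M₀=-6 kN·m at a=12 m (b=L-a=4):
  M_1 = R_Ax - M_A  [x≤a] with R_A=-27/64, M_A=-15/8 = (-27/64)·(16/5) - (-15/8) = 21/40 kN·m
Load 2 — triangular load w₀=9 kN/m (0→w₀ over full span):
  M_2 = 3w₀Lx/20 - w₀L²/30 - w₀x³/(6L) = 3·9·16·(16/5)/20 - 9·16²/30 - 9·(16/5)³/(6·16) = -1344/125 kN·m
Load 3 — applied couple M₀=20 kN·m at a=16/3 m (b=L-a=32/3):
  M_3 = R_Ax - M_A  [x≤a] with R_A=5/3, M_A=0 = (5/3)·(16/5) - 0 = 16/3 kN·m
Load 4 — uniform load w=2 kN/m over full span:
  M_4 = wLx/2 - wL²/12 - wx²/2 = 2·16·(16/5)/2 - 2·16²/12 - 2·(16/5)²/2 = -128/75 kN·m
Superposition: M = Σ M_i = -19801/3000 kN·m ≈ -6.600333 kN·m

M(16/5) = -19801/3000 kN·m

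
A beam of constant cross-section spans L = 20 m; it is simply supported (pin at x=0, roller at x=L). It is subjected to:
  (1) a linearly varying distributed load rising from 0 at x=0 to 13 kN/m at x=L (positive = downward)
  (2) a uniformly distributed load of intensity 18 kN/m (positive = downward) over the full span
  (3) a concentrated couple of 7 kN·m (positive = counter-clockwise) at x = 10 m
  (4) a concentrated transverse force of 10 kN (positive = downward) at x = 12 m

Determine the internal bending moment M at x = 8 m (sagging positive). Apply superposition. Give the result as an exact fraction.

M(8) = 1190 kN·m

Load 1 — triangular load w₀=13 kN/m (0→w₀ over full span):
  M_1 = w₀Lx/6 - w₀x³/(6L) = 13·20·8/6 - 13·8³/(6·20) = 1456/5 kN·m
Load 2 — uniform load w=18 kN/m over full span:
  M_2 = wx(L-x)/2 = 18·8·(20-8)/2 = 864 kN·m
Load 3 — applied couple M₀=7 kN·m at a=10 m (b=L-a=10):
  M_3 = M₀x/L  [x≤a] = 7·8/20 = 14/5 kN·m
Load 4 — point force P=10 kN at a=12 m (b=L-a=8):
  M_4 = Pbx/L  [x≤a] = 10·8·8/20 = 32 kN·m
Superposition: M = Σ M_i = 1190 kN·m ≈ 1190.000000 kN·m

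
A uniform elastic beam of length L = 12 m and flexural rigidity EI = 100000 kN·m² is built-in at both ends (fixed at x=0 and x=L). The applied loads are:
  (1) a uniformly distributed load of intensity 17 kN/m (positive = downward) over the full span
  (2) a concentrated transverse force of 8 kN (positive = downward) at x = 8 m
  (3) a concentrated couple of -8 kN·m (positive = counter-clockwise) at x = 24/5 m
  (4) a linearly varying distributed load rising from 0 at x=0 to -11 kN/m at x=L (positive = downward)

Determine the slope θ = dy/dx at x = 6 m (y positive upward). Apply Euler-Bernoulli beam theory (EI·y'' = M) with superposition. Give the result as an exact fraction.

θ(6) = 397/15000000 rad

Load 1 — uniform load w=17 kN/m over full span:
  θ_1 = -wx(L-x)(L-2x)/(12EI) = -17·6·(12-6)·(12-2·6)/(12·100000) = 0 rad
Load 2 — point force P=8 kN at a=8 m (b=L-a=4):
  θ_2 = -Pb²x(2aL-(3a+b)x)/(2L³EI)  [x≤a] = -8·4²·6·(2·8·12-(3·8+4)·6)/(2·12³·100000) = -1/18750 rad
Load 3 — applied couple M₀=-8 kN·m at a=24/5 m (b=L-a=36/5):
  θ_3 = (R_Ax²/2 - M_Ax - M₀(x-a))/EI  [x>a] with R_A=-24/25, M_A=-24/25 = ((-24/25)·6²/2 - (-24/25)·6 - (-8)·(6-(24/5)))/100000 = -3/156250 rad
Load 4 — triangular load w₀=-11 kN/m (0→w₀ over full span):
  θ_4 = -w₀(2x(L-x)(L-2x)(x+2L)+x²(L-x)²)/(120LEI) = -(-11)·(2·6·(12-6)·(12-2·6)·(6+2·12)+6²·(12-6)²)/(120·12·100000) = 99/1000000 rad
Superposition: θ = Σ θ_i = 397/15000000 rad ≈ 0.000026 rad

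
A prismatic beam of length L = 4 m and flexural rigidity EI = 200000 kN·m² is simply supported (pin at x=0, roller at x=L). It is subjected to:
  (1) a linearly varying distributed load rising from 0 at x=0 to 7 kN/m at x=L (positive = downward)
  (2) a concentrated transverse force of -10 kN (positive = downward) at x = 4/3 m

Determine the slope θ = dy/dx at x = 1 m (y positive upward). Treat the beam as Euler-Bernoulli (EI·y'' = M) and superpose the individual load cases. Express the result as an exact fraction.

Load 1 — triangular load w₀=7 kN/m (0→w₀ over full span):
  θ_1 = -w₀(7L⁴-30L²x²+15x⁴)/(360LEI) = -7·(7·4⁴-30·4²·1²+15·1⁴)/(360·4·200000) = -9289/288000000 rad
Load 2 — point force P=-10 kN at a=4/3 m (b=L-a=8/3):
  θ_2 = -Pb(L²-b²-3x²)/(6LEI)  [x≤a] = -(-10)·(8/3)·(4²-(8/3)²-3·1²)/(6·4·200000) = 53/1620000 rad
Superposition: θ = Σ θ_i = 1199/2592000000 rad ≈ 0.000000 rad

θ(1) = 1199/2592000000 rad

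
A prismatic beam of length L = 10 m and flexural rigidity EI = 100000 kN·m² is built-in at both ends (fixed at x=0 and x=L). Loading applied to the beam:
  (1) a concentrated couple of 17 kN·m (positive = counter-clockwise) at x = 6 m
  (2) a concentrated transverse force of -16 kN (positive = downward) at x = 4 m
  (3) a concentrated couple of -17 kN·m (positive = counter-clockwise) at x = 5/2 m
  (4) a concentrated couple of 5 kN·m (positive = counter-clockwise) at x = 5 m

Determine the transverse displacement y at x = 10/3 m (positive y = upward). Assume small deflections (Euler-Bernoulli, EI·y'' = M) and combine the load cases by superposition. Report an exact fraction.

Load 1 — applied couple M₀=17 kN·m at a=6 m (b=L-a=4):
  y_1 = (R_Ax³/6 - M_Ax²/2)/EI  [x≤a] with R_A=306/125, M_A=136/25 = ((306/125)·(10/3)³/6 - (136/25)·(10/3)²/2)/100000 = -17/112500 m
Load 2 — point force P=-16 kN at a=4 m (b=L-a=6):
  y_2 = -Pb²x²(3aL-(3a+b)x)/(6L³EI)  [x≤a] = -(-16)·6²·(10/3)²·(3·4·10-(3·4+6)·(10/3))/(6·10³·100000) = 2/3125 m
Load 3 — applied couple M₀=-17 kN·m at a=5/2 m (b=L-a=15/2):
  y_3 = (R_Ax³/6 - M_Ax²/2 - M₀(x-a)²/2)/EI  [x>a] with R_A=-153/80, M_A=51/16 = ((-153/80)·(10/3)³/6 - (51/16)·(10/3)²/2 - (-17)·((10/3)-(5/2))²/2)/100000 = -17/72000 m
Load 4 — applied couple M₀=5 kN·m at a=5 m (b=L-a=5):
  y_4 = (R_Ax³/6 - M_Ax²/2)/EI  [x≤a] with R_A=3/4, M_A=5/4 = ((3/4)·(10/3)³/6 - (5/4)·(10/3)²/2)/100000 = -1/43200 m
Superposition: y = Σ y_i = 31/135000 m ≈ 0.000230 m

y(10/3) = 31/135000 m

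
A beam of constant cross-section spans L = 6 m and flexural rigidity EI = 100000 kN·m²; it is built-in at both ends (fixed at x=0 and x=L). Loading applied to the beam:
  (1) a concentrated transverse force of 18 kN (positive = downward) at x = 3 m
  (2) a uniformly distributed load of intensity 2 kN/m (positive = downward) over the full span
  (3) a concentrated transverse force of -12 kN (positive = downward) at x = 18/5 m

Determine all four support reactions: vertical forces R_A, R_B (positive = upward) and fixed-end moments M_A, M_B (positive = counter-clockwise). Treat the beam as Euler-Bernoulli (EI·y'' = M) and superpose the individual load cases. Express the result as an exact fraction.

R_A = 1347/125 kN, M_A = 3147/250 kN·m, R_B = 903/125 kN, M_B = -2283/250 kN·m

Load 1 — point force P=18 kN at a=3 m (b=L-a=3):
  R_A = Pb²(3a+b)/L³ = 18·3²·(3·3+3)/6³ = 9 kN
  M_A = Pab²/L² = 18·3·3²/6² = 27/2 kN·m
  R_B = Pa²(a+3b)/L³ = 18·3²·(3+3·3)/6³ = 9 kN
  M_B = -Pa²b/L² = -18·3²·3/6² = -27/2 kN·m
Load 2 — uniform load w=2 kN/m over full span:
  R_A = wL/2 = 2·6/2 = 6 kN
  M_A = wL²/12 = 2·6²/12 = 6 kN·m
  R_B = wL/2 = 2·6/2 = 6 kN
  M_B = -wL²/12 = -2·6²/12 = -6 kN·m
Load 3 — point force P=-12 kN at a=18/5 m (b=L-a=12/5):
  R_A = Pb²(3a+b)/L³ = (-12)·(12/5)²·(3·(18/5)+(12/5))/6³ = -528/125 kN
  M_A = Pab²/L² = (-12)·(18/5)·(12/5)²/6² = -864/125 kN·m
  R_B = Pa²(a+3b)/L³ = (-12)·(18/5)²·((18/5)+3·(12/5))/6³ = -972/125 kN
  M_B = -Pa²b/L² = -(-12)·(18/5)²·(12/5)/6² = 1296/125 kN·m
Superposition: R_A = 1347/125 kN, M_A = 3147/250 kN·m, R_B = 903/125 kN, M_B = -2283/250 kN·m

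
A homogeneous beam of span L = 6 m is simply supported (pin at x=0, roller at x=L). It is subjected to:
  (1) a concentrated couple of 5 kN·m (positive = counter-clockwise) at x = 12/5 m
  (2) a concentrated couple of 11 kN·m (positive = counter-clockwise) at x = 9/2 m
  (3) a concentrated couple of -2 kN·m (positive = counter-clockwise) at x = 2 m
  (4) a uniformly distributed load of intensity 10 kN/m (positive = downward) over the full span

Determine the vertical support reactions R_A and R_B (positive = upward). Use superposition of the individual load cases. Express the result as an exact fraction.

Load 1 — applied couple M₀=5 kN·m at a=12/5 m (b=L-a=18/5):
  R_A = M₀/L = 5/6 kN
  R_B = -M₀/L = -5/6 kN
Load 2 — applied couple M₀=11 kN·m at a=9/2 m (b=L-a=3/2):
  R_A = M₀/L = 11/6 kN
  R_B = -M₀/L = -11/6 kN
Load 3 — applied couple M₀=-2 kN·m at a=2 m (b=L-a=4):
  R_A = M₀/L = (-2)/6 = -1/3 kN
  R_B = -M₀/L = -(-2)/6 = 1/3 kN
Load 4 — uniform load w=10 kN/m over full span:
  R_A = wL/2 = 10·6/2 = 30 kN
  R_B = wL/2 = 10·6/2 = 30 kN
Superposition: R_A = 97/3 kN, R_B = 83/3 kN

R_A = 97/3 kN, R_B = 83/3 kN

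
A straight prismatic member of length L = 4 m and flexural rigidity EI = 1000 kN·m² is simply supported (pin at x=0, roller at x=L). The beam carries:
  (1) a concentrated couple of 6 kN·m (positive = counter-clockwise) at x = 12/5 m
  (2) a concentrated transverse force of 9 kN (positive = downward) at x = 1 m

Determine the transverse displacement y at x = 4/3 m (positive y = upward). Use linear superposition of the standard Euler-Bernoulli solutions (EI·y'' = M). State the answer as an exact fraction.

y(4/3) = -6797/675000 m

Load 1 — applied couple M₀=6 kN·m at a=12/5 m (b=L-a=8/5):
  y_1 = (M₀x³/(6L)+C₁x)/EI  [x≤a] with C₁=M₀(3b²-L²)/(6L)=-52/25 = (6·(4/3)³/(6·4)+(-52/25)·(4/3))/1000 = -184/84375 m
Load 2 — point force P=9 kN at a=1 m (b=L-a=3):
  y_2 = -Pa(L-x)(2Lx-a²-x²)/(6LEI)  [x>a] = -9·1·(4-(4/3))·(2·4·(4/3)-1²-(4/3)²)/(6·4·1000) = -71/9000 m
Superposition: y = Σ y_i = -6797/675000 m ≈ -0.010070 m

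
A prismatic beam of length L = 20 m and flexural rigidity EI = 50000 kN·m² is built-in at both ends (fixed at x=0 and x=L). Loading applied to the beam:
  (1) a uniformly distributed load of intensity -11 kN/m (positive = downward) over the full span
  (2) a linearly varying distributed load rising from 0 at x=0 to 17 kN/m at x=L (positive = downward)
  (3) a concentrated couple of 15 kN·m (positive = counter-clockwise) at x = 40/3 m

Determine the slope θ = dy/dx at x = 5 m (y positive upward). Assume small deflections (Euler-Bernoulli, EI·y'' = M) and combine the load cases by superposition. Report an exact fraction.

θ(5) = 201/64000 rad

Load 1 — uniform load w=-11 kN/m over full span:
  θ_1 = -wx(L-x)(L-2x)/(12EI) = -(-11)·5·(20-5)·(20-2·5)/(12·50000) = 11/800 rad
Load 2 — triangular load w₀=17 kN/m (0→w₀ over full span):
  θ_2 = -w₀(2x(L-x)(L-2x)(x+2L)+x²(L-x)²)/(120LEI) = -17·(2·5·(20-5)·(20-2·5)·(5+2·20)+5²·(20-5)²)/(120·20·50000) = -663/64000 rad
Load 3 — applied couple M₀=15 kN·m at a=40/3 m (b=L-a=20/3):
  θ_3 = (R_Ax²/2 - M_Ax)/EI  [x≤a] with R_A=1, M_A=5 = (1·5²/2 - 5·5)/50000 = -1/4000 rad
Superposition: θ = Σ θ_i = 201/64000 rad ≈ 0.003141 rad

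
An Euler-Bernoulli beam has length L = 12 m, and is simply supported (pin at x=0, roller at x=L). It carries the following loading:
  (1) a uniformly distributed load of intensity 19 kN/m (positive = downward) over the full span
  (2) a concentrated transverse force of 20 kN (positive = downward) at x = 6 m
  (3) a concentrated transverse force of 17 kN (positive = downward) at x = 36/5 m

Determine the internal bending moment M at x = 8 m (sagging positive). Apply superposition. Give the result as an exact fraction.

Load 1 — uniform load w=19 kN/m over full span:
  M_1 = wx(L-x)/2 = 19·8·(12-8)/2 = 304 kN·m
Load 2 — point force P=20 kN at a=6 m (b=L-a=6):
  M_2 = Pa(L-x)/L  [x>a] = 20·6·(12-8)/12 = 40 kN·m
Load 3 — point force P=17 kN at a=36/5 m (b=L-a=24/5):
  M_3 = Pa(L-x)/L  [x>a] = 17·(36/5)·(12-8)/12 = 204/5 kN·m
Superposition: M = Σ M_i = 1924/5 kN·m ≈ 384.800000 kN·m

M(8) = 1924/5 kN·m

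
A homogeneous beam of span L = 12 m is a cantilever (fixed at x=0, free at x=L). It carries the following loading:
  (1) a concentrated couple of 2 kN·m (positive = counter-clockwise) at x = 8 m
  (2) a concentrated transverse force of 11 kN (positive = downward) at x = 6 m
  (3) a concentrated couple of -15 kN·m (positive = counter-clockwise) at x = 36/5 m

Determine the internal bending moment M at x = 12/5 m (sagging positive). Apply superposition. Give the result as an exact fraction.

M(12/5) = -263/5 kN·m

Load 1 — applied couple M₀=2 kN·m at a=8 m (b=L-a=4):
  M_1 = M₀  [x≤a] = 2 = 2 kN·m
Load 2 — point force P=11 kN at a=6 m (b=L-a=6):
  M_2 = -P(a-x)  [x≤a] = -11·(6-(12/5)) = -198/5 kN·m
Load 3 — applied couple M₀=-15 kN·m at a=36/5 m (b=L-a=24/5):
  M_3 = M₀  [x≤a] = (-15) = -15 kN·m
Superposition: M = Σ M_i = -263/5 kN·m ≈ -52.600000 kN·m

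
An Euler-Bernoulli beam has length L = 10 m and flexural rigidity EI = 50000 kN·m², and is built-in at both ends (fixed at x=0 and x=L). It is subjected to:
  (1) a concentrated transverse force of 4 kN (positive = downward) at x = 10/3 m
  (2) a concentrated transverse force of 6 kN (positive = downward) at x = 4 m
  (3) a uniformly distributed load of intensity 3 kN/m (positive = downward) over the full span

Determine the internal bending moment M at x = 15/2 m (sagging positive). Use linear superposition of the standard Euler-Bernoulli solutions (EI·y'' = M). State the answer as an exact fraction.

M(15/2) = 12283/5400 kN·m

Load 1 — point force P=4 kN at a=10/3 m (b=L-a=20/3):
  M_1 = Pa²(a+3b)(L-x)/L³ - Pa²b/L²  [x>a] = 4·(10/3)²·((10/3)+3·(20/3))·(10-(15/2))/10³ - 4·(10/3)²·(20/3)/10² = -10/27 kN·m
Load 2 — point force P=6 kN at a=4 m (b=L-a=6):
  M_2 = Pa²(a+3b)(L-x)/L³ - Pa²b/L²  [x>a] = 6·4²·(4+3·6)·(10-(15/2))/10³ - 6·4²·6/10² = -12/25 kN·m
Load 3 — uniform load w=3 kN/m over full span:
  M_3 = wLx/2 - wL²/12 - wx²/2 = 3·10·(15/2)/2 - 3·10²/12 - 3·(15/2)²/2 = 25/8 kN·m
Superposition: M = Σ M_i = 12283/5400 kN·m ≈ 2.274630 kN·m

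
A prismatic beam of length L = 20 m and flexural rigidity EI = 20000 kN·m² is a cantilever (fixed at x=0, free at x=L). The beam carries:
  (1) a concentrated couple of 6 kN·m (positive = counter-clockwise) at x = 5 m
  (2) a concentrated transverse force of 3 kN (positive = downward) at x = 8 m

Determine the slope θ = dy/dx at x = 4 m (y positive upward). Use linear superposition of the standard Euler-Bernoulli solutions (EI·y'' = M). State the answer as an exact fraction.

Load 1 — applied couple M₀=6 kN·m at a=5 m (b=L-a=15):
  θ_1 = M₀x/EI  [x≤a] = 6·4/20000 = 3/2500 rad
Load 2 — point force P=3 kN at a=8 m (b=L-a=12):
  θ_2 = -Px(2a-x)/(2EI)  [x≤a] = -3·4·(2·8-4)/(2·20000) = -9/2500 rad
Superposition: θ = Σ θ_i = -3/1250 rad ≈ -0.002400 rad

θ(4) = -3/1250 rad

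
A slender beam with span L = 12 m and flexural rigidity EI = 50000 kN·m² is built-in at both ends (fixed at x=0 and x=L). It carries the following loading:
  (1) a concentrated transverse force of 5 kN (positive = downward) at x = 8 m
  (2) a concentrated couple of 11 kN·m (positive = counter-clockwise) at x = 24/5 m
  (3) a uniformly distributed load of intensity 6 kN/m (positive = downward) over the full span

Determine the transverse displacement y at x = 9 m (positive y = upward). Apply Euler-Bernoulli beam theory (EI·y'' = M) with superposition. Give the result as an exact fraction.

y(9) = -11741/3000000 m

Load 1 — point force P=5 kN at a=8 m (b=L-a=4):
  y_1 = -Pa²(L-x)²(3bL-(3b+a)(L-x))/(6L³EI)  [x>a] = -5·8²·(12-9)²·(3·4·12-(3·4+8)·(12-9))/(6·12³·50000) = -7/15000 m
Load 2 — applied couple M₀=11 kN·m at a=24/5 m (b=L-a=36/5):
  y_2 = (R_Ax³/6 - M_Ax²/2 - M₀(x-a)²/2)/EI  [x>a] with R_A=33/25, M_A=33/25 = ((33/25)·9³/6 - (33/25)·9²/2 - 11·(9-(24/5))²/2)/50000 = 99/500000 m
Load 3 — uniform load w=6 kN/m over full span:
  y_3 = -wx²(L-x)²/(24EI) = -6·9²·(12-9)²/(24·50000) = -729/200000 m
Superposition: y = Σ y_i = -11741/3000000 m ≈ -0.003914 m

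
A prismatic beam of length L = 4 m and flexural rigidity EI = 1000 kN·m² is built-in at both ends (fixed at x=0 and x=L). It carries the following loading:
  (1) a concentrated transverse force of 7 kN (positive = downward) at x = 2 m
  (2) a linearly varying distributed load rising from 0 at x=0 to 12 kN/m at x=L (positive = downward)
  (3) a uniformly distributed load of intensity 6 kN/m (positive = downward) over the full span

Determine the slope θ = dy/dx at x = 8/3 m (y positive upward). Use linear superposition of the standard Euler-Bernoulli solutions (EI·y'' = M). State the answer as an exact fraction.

Load 1 — point force P=7 kN at a=2 m (b=L-a=2):
  θ_1 = Pa²(L-x)(2bL-(3b+a)(L-x))/(2L³EI)  [x>a] = 7·2²·(4-(8/3))·(2·2·4-(3·2+2)·(4-(8/3)))/(2·4³·1000) = 7/4500 rad
Load 2 — triangular load w₀=12 kN/m (0→w₀ over full span):
  θ_2 = -w₀(2x(L-x)(L-2x)(x+2L)+x²(L-x)²)/(120LEI) = -12·(2·(8/3)·(4-(8/3))·(4-2·(8/3))·((8/3)+2·4)+(8/3)²·(4-(8/3))²)/(120·4·1000) = 112/50625 rad
Load 3 — uniform load w=6 kN/m over full span:
  θ_3 = -wx(L-x)(L-2x)/(12EI) = -6·(8/3)·(4-(8/3))·(4-2·(8/3))/(12·1000) = 8/3375 rad
Superposition: θ = Σ θ_i = 1243/202500 rad ≈ 0.006138 rad

θ(8/3) = 1243/202500 rad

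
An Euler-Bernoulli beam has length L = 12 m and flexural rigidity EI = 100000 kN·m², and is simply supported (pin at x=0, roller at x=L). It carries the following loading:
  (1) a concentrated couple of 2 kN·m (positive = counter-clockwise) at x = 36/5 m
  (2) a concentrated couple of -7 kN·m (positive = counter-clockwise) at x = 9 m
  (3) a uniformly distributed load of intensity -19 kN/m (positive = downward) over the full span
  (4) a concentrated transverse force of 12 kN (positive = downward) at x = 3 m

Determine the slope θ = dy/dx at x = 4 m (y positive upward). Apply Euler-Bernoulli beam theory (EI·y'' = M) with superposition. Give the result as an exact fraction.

θ(4) = 381677/60000000 rad

Load 1 — applied couple M₀=2 kN·m at a=36/5 m (b=L-a=24/5):
  θ_1 = (M₀x²/(2L)+C₁)/EI  [x≤a] with C₁=M₀(3b²-L²)/(6L)=-52/25 = (2·4²/(2·12)+(-52/25))/100000 = -7/937500 rad
Load 2 — applied couple M₀=-7 kN·m at a=9 m (b=L-a=3):
  θ_2 = (M₀x²/(2L)+C₁)/EI  [x≤a] with C₁=M₀(3b²-L²)/(6L)=91/8 = ((-7)·4²/(2·12)+(91/8))/100000 = 161/2400000 rad
Load 3 — uniform load w=-19 kN/m over full span:
  θ_3 = -w(L³-6Lx²+4x³)/(24EI) = -(-19)·(12³-6·12·4²+4·4³)/(24·100000) = 247/37500 rad
Load 4 — point force P=12 kN at a=3 m (b=L-a=9):
  θ_4 = -Pa(2L²-6Lx+3x²+a²)/(6LEI)  [x>a] = -12·3·(2·12²-6·12·4+3·4²+3²)/(6·12·100000) = -57/200000 rad
Superposition: θ = Σ θ_i = 381677/60000000 rad ≈ 0.006361 rad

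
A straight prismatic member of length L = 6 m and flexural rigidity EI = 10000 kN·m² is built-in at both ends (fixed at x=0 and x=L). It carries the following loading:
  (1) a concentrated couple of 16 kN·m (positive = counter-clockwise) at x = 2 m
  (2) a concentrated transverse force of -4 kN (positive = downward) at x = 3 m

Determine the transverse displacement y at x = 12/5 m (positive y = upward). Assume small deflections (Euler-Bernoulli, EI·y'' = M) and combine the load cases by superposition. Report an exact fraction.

y(12/5) = 171/156250 m

Load 1 — applied couple M₀=16 kN·m at a=2 m (b=L-a=4):
  y_1 = (R_Ax³/6 - M_Ax²/2 - M₀(x-a)²/2)/EI  [x>a] with R_A=32/9, M_A=0 = ((32/9)·(12/5)³/6 - 0·(12/5)²/2 - 16·((12/5)-2)²/2)/10000 = 54/78125 m
Load 2 — point force P=-4 kN at a=3 m (b=L-a=3):
  y_2 = -Pb²x²(3aL-(3a+b)x)/(6L³EI)  [x≤a] = -(-4)·3²·(12/5)²·(3·3·6-(3·3+3)·(12/5))/(6·6³·10000) = 63/156250 m
Superposition: y = Σ y_i = 171/156250 m ≈ 0.001094 m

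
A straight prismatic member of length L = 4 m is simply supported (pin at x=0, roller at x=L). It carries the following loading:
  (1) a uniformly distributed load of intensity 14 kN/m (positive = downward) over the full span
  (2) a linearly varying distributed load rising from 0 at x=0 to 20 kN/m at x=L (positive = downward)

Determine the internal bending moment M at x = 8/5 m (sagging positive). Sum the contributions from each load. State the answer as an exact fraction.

M(8/5) = 224/5 kN·m

Load 1 — uniform load w=14 kN/m over full span:
  M_1 = wx(L-x)/2 = 14·(8/5)·(4-(8/5))/2 = 672/25 kN·m
Load 2 — triangular load w₀=20 kN/m (0→w₀ over full span):
  M_2 = w₀Lx/6 - w₀x³/(6L) = 20·4·(8/5)/6 - 20·(8/5)³/(6·4) = 448/25 kN·m
Superposition: M = Σ M_i = 224/5 kN·m ≈ 44.800000 kN·m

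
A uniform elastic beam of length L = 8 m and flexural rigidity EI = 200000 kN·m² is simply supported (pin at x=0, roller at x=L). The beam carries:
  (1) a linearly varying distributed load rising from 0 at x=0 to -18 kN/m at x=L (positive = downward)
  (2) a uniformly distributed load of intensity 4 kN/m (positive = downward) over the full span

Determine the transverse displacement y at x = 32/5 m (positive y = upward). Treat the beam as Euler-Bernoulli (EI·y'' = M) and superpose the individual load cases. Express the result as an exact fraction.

Load 1 — triangular load w₀=-18 kN/m (0→w₀ over full span):
  y_1 = -w₀x(7L⁴-10L²x²+3x⁴)/(360LEI) = -(-18)·(32/5)·(7·8⁴-10·8²·(32/5)²+3·(32/5)⁴)/(360·8·200000) = 73152/48828125 m
Load 2 — uniform load w=4 kN/m over full span:
  y_2 = -wx(L³-2Lx²+x³)/(24EI) = -4·(32/5)·(8³-2·8·(32/5)²+(32/5)³)/(24·200000) = -3712/5859375 m
Superposition: y = Σ y_i = 126656/146484375 m ≈ 0.000865 m

y(32/5) = 126656/146484375 m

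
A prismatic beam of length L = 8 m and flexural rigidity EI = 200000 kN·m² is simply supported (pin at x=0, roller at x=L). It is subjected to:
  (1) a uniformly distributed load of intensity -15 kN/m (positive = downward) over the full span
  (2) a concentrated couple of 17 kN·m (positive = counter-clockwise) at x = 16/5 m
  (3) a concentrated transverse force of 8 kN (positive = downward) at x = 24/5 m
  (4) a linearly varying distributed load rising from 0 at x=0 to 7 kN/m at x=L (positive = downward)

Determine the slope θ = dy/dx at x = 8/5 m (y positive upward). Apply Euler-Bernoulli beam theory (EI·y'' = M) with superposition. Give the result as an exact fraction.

Load 1 — uniform load w=-15 kN/m over full span:
  θ_1 = -w(L³-6Lx²+4x³)/(24EI) = -(-15)·(8³-6·8·(8/5)²+4·(8/5)³)/(24·200000) = 99/78125 rad
Load 2 — applied couple M₀=17 kN·m at a=16/5 m (b=L-a=24/5):
  θ_2 = (M₀x²/(2L)+C₁)/EI  [x≤a] with C₁=M₀(3b²-L²)/(6L)=136/75 = (17·(8/5)²/(2·8)+(136/75))/200000 = 17/750000 rad
Load 3 — point force P=8 kN at a=24/5 m (b=L-a=16/5):
  θ_3 = -Pb(L²-b²-3x²)/(6LEI)  [x≤a] = -8·(16/5)·(8²-(16/5)²-3·(8/5)²)/(6·8·200000) = -48/390625 rad
Load 4 — triangular load w₀=7 kN/m (0→w₀ over full span):
  θ_4 = -w₀(7L⁴-30L²x²+15x⁴)/(360LEI) = -7·(7·8⁴-30·8²·(8/5)²+15·(8/5)⁴)/(360·8·200000) = -5096/17578125 rad
Superposition: θ = Σ θ_i = 246679/281250000 rad ≈ 0.000877 rad

θ(8/5) = 246679/281250000 rad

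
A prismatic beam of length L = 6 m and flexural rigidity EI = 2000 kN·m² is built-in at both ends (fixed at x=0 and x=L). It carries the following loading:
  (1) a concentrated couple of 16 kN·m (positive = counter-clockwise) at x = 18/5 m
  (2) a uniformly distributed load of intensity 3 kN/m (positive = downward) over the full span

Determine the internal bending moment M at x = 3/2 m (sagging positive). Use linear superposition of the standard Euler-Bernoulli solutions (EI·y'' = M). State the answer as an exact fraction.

Load 1 — applied couple M₀=16 kN·m at a=18/5 m (b=L-a=12/5):
  M_1 = R_Ax - M_A  [x≤a] with R_A=96/25, M_A=128/25 = (96/25)·(3/2) - (128/25) = 16/25 kN·m
Load 2 — uniform load w=3 kN/m over full span:
  M_2 = wLx/2 - wL²/12 - wx²/2 = 3·6·(3/2)/2 - 3·6²/12 - 3·(3/2)²/2 = 9/8 kN·m
Superposition: M = Σ M_i = 353/200 kN·m ≈ 1.765000 kN·m

M(3/2) = 353/200 kN·m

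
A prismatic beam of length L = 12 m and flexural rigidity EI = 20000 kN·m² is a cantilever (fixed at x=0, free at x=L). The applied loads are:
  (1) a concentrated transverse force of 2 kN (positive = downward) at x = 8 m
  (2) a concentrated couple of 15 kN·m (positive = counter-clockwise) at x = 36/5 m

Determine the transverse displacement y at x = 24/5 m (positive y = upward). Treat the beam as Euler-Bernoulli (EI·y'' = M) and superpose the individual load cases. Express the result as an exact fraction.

y(24/5) = 99/78125 m

Load 1 — point force P=2 kN at a=8 m (b=L-a=4):
  y_1 = -Px²(3a-x)/(6EI)  [x≤a] = -2·(24/5)²·(3·8-(24/5))/(6·20000) = -576/78125 m
Load 2 — applied couple M₀=15 kN·m at a=36/5 m (b=L-a=24/5):
  y_2 = M₀x²/(2EI)  [x≤a] = 15·(24/5)²/(2·20000) = 27/3125 m
Superposition: y = Σ y_i = 99/78125 m ≈ 0.001267 m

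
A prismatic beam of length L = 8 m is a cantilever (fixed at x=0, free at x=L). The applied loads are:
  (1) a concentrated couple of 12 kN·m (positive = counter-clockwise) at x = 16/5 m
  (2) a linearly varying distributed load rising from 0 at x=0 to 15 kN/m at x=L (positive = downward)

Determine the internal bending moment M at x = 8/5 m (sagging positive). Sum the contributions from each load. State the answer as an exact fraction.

Load 1 — applied couple M₀=12 kN·m at a=16/5 m (b=L-a=24/5):
  M_1 = M₀  [x≤a] = 12 = 12 kN·m
Load 2 — triangular load w₀=15 kN/m (0→w₀ over full span):
  M_2 = w₀Lx/2 - w₀L²/3 - w₀x³/(6L) = 15·8·(8/5)/2 - 15·8²/3 - 15·(8/5)³/(6·8) = -5632/25 kN·m
Superposition: M = Σ M_i = -5332/25 kN·m ≈ -213.280000 kN·m

M(8/5) = -5332/25 kN·m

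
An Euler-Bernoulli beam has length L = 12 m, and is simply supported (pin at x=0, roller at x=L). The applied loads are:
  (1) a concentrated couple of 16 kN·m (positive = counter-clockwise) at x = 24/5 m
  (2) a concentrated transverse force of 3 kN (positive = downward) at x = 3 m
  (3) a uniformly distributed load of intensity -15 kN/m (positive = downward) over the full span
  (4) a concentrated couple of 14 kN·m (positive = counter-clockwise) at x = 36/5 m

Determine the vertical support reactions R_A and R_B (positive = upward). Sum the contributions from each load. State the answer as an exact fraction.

Load 1 — applied couple M₀=16 kN·m at a=24/5 m (b=L-a=36/5):
  R_A = M₀/L = 16/12 = 4/3 kN
  R_B = -M₀/L = -16/12 = -4/3 kN
Load 2 — point force P=3 kN at a=3 m (b=L-a=9):
  R_A = Pb/L = 3·9/12 = 9/4 kN
  R_B = Pa/L = 3·3/12 = 3/4 kN
Load 3 — uniform load w=-15 kN/m over full span:
  R_A = wL/2 = (-15)·12/2 = -90 kN
  R_B = wL/2 = (-15)·12/2 = -90 kN
Load 4 — applied couple M₀=14 kN·m at a=36/5 m (b=L-a=24/5):
  R_A = M₀/L = 14/12 = 7/6 kN
  R_B = -M₀/L = -14/12 = -7/6 kN
Superposition: R_A = -341/4 kN, R_B = -367/4 kN

R_A = -341/4 kN, R_B = -367/4 kN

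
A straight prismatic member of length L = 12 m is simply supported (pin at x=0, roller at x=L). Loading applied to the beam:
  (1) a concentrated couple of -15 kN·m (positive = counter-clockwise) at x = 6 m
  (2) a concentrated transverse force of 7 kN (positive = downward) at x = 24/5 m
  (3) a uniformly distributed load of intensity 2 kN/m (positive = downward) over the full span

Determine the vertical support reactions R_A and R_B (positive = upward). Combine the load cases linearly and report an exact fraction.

Load 1 — applied couple M₀=-15 kN·m at a=6 m (b=L-a=6):
  R_A = M₀/L = (-15)/12 = -5/4 kN
  R_B = -M₀/L = -(-15)/12 = 5/4 kN
Load 2 — point force P=7 kN at a=24/5 m (b=L-a=36/5):
  R_A = Pb/L = 7·(36/5)/12 = 21/5 kN
  R_B = Pa/L = 7·(24/5)/12 = 14/5 kN
Load 3 — uniform load w=2 kN/m over full span:
  R_A = wL/2 = 2·12/2 = 12 kN
  R_B = wL/2 = 2·12/2 = 12 kN
Superposition: R_A = 299/20 kN, R_B = 321/20 kN

R_A = 299/20 kN, R_B = 321/20 kN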